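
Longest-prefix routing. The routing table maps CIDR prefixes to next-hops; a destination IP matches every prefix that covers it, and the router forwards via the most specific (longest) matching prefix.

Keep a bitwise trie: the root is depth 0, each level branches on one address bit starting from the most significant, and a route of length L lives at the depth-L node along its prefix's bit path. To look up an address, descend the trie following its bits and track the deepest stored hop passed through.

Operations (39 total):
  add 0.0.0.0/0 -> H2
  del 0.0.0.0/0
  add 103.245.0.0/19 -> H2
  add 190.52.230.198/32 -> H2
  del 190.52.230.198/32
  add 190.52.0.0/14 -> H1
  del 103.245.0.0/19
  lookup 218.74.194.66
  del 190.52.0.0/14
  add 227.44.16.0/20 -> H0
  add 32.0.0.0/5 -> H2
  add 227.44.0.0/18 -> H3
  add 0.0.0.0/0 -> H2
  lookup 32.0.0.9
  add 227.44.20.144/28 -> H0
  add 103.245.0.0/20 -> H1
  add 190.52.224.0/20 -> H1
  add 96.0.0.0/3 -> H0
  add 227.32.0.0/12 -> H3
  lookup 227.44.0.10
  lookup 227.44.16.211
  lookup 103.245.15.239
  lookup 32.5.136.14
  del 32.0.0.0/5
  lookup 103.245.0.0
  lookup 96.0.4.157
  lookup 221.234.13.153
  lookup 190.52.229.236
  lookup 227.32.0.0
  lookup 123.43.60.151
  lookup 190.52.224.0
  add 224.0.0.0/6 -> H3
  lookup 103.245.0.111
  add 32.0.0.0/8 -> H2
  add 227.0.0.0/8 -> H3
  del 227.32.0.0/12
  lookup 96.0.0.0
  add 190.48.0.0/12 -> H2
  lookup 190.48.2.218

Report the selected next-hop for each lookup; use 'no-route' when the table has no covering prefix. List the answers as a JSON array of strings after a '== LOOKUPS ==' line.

Apply in order:
  + 0.0.0.0/0 (H2) depth=0
  del 0.0.0.0/0 (clear depth 0)
  + 103.245.0.0/19 (H2) depth=19
  + 190.52.230.198/32 (H2) depth=32
  del 190.52.230.198/32 (clear depth 32)
  + 190.52.0.0/14 (H1) depth=14
  del 103.245.0.0/19 (clear depth 19)
  ? 218.74.194.66  path d0:-→d1:-  best=no-route
  del 190.52.0.0/14 (clear depth 14)
  + 227.44.16.0/20 (H0) depth=20
  + 32.0.0.0/5 (H2) depth=5
  + 227.44.0.0/18 (H3) depth=18
  + 0.0.0.0/0 (H2) depth=0
  ? 32.0.0.9  path d0:H2→d1:-→d2:-→d3:-→d4:-→d5:H2  best=H2
  + 227.44.20.144/28 (H0) depth=28
  + 103.245.0.0/20 (H1) depth=20
  + 190.52.224.0/20 (H1) depth=20
  + 96.0.0.0/3 (H0) depth=3
  + 227.32.0.0/12 (H3) depth=12
  ? 227.44.0.10  path d0:H2→d1:-→d2:-→d3:-→d4:-→d5:-→d6:-→d7:-→d8:-→d9:-→d10:-→d11:-→d12:H3→d13:-→d14:-→d15:-→d16:-→d17:-→d18:H3→d19:-  best=H3
  ? 227.44.16.211  path d0:H2→d1:-→d2:-→d3:-→d4:-→d5:-→d6:-→d7:-→d8:-→d9:-→d10:-→d11:-→d12:H3→d13:-→d14:-→d15:-→d16:-→d17:-→d18:H3→d19:-→d20:H0→d21:-  best=H0
  ? 103.245.15.239  path d0:H2→d1:-→d2:-→d3:H0→d4:-→d5:-→d6:-→d7:-→d8:-→d9:-→d10:-→d11:-→d12:-→d13:-→d14:-→d15:-→d16:-→d17:-→d18:-→d19:-→d20:H1  best=H1
  ? 32.5.136.14  path d0:H2→d1:-→d2:-→d3:-→d4:-→d5:H2  best=H2
  del 32.0.0.0/5 (clear depth 5)
  ? 103.245.0.0  path d0:H2→d1:-→d2:-→d3:H0→d4:-→d5:-→d6:-→d7:-→d8:-→d9:-→d10:-→d11:-→d12:-→d13:-→d14:-→d15:-→d16:-→d17:-→d18:-→d19:-→d20:H1  best=H1
  ? 96.0.4.157  path d0:H2→d1:-→d2:-→d3:H0→d4:-→d5:-  best=H0
  ? 221.234.13.153  path d0:H2→d1:-→d2:-  best=H2
  ? 190.52.229.236  path d0:H2→d1:-→d2:-→d3:-→d4:-→d5:-→d6:-→d7:-→d8:-→d9:-→d10:-→d11:-→d12:-→d13:-→d14:-→d15:-→d16:-→d17:-→d18:-→d19:-→d20:H1→d21:-→d22:-  best=H1
  ? 227.32.0.0  path d0:H2→d1:-→d2:-→d3:-→d4:-→d5:-→d6:-→d7:-→d8:-→d9:-→d10:-→d11:-→d12:H3  best=H3
  ? 123.43.60.151  path d0:H2→d1:-→d2:-→d3:H0  best=H0
  ? 190.52.224.0  path d0:H2→d1:-→d2:-→d3:-→d4:-→d5:-→d6:-→d7:-→d8:-→d9:-→d10:-→d11:-→d12:-→d13:-→d14:-→d15:-→d16:-→d17:-→d18:-→d19:-→d20:H1→d21:-  best=H1
  + 224.0.0.0/6 (H3) depth=6
  ? 103.245.0.111  path d0:H2→d1:-→d2:-→d3:H0→d4:-→d5:-→d6:-→d7:-→d8:-→d9:-→d10:-→d11:-→d12:-→d13:-→d14:-→d15:-→d16:-→d17:-→d18:-→d19:-→d20:H1  best=H1
  + 32.0.0.0/8 (H2) depth=8
  + 227.0.0.0/8 (H3) depth=8
  del 227.32.0.0/12 (clear depth 12)
  ? 96.0.0.0  path d0:H2→d1:-→d2:-→d3:H0→d4:-→d5:-  best=H0
  + 190.48.0.0/12 (H2) depth=12
  ? 190.48.2.218  path d0:H2→d1:-→d2:-→d3:-→d4:-→d5:-→d6:-→d7:-→d8:-→d9:-→d10:-→d11:-→d12:H2→d13:-  best=H2

== LOOKUPS ==
["no-route","H2","H3","H0","H1","H2","H1","H0","H2","H1","H3","H0","H1","H1","H0","H2"]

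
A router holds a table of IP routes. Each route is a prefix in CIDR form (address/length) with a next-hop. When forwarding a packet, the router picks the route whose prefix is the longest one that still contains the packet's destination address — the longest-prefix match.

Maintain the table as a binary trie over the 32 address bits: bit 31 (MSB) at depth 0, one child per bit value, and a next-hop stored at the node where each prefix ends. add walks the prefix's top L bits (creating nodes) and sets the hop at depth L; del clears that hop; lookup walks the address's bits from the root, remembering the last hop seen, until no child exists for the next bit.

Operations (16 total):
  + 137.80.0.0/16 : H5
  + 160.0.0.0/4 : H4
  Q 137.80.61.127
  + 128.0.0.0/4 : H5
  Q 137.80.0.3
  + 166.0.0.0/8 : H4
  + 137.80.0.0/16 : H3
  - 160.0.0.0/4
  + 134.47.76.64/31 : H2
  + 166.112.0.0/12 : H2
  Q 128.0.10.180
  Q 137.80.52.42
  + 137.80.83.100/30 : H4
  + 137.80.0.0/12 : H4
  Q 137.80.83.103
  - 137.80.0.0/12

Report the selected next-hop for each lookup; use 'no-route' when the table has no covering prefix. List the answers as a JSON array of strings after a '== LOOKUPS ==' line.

Trace:
  + 137.80.0.0/16 (H5) depth=16
  + 160.0.0.0/4 (H4) depth=4
  Q 137.80.61.127: descend 1000100101010000 ; hops seen [H5] ; pick H5
  + 128.0.0.0/4 (H5) depth=4
  Q 137.80.0.3: descend 1000100101010000 ; hops seen [H5,H5] ; pick H5
  + 166.0.0.0/8 (H4) depth=8
  + 137.80.0.0/16 (H3) depth=16
  - 160.0.0.0/4 clear@4
  + 134.47.76.64/31 (H2) depth=31
  + 166.112.0.0/12 (H2) depth=12
  Q 128.0.10.180: descend 10000 ; hops seen [H5] ; pick H5
  Q 137.80.52.42: descend 1000100101010000 ; hops seen [H5,H3] ; pick H3
  + 137.80.83.100/30 (H4) depth=30
  + 137.80.0.0/12 (H4) depth=12
  Q 137.80.83.103: descend 100010010101000001010011011001 ; hops seen [H5,H4,H3,H4] ; pick H4
  - 137.80.0.0/12 clear@12

== LOOKUPS ==
["H5","H5","H5","H3","H4"]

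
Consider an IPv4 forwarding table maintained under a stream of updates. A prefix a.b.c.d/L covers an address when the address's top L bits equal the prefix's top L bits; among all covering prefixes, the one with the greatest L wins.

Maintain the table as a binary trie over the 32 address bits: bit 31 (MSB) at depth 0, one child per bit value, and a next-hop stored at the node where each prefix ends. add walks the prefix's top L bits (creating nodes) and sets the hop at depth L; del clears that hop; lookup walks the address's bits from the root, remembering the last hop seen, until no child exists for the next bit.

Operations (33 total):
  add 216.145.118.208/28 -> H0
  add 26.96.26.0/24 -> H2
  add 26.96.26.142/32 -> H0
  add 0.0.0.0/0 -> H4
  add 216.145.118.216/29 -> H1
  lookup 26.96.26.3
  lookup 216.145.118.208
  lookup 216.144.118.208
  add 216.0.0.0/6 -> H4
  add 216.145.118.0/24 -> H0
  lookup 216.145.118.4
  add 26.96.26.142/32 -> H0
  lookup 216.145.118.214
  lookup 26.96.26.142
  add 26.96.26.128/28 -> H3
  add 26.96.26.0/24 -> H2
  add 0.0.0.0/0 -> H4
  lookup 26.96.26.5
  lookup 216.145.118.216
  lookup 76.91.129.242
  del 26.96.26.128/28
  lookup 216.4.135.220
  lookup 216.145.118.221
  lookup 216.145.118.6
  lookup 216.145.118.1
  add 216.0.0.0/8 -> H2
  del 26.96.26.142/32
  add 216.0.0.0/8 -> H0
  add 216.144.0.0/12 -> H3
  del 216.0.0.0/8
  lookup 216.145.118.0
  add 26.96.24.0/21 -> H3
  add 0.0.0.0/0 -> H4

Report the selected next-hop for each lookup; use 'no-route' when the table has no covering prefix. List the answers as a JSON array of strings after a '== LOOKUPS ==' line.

Apply in order:
  + 216.145.118.208/28 (H0) depth=28
  + 26.96.26.0/24 (H2) depth=24
  + 26.96.26.142/32 (H0) depth=32
  + 0.0.0.0/0 (H4) depth=0
  + 216.145.118.216/29 (H1) depth=29
  ? 26.96.26.3  path d0:H4→d1:-→d2:-→d3:-→d4:-→d5:-→d6:-→d7:-→d8:-→d9:-→d10:-→d11:-→d12:-→d13:-→d14:-→d15:-→d16:-→d17:-→d18:-→d19:-→d20:-→d21:-→d22:-→d23:-→d24:H2  best=H2
  ? 216.145.118.208  path d0:H4→d1:-→d2:-→d3:-→d4:-→d5:-→d6:-→d7:-→d8:-→d9:-→d10:-→d11:-→d12:-→d13:-→d14:-→d15:-→d16:-→d17:-→d18:-→d19:-→d20:-→d21:-→d22:-→d23:-→d24:-→d25:-→d26:-→d27:-→d28:H0  best=H0
  ? 216.144.118.208  path d0:H4→d1:-→d2:-→d3:-→d4:-→d5:-→d6:-→d7:-→d8:-→d9:-→d10:-→d11:-→d12:-→d13:-→d14:-→d15:-  best=H4
  + 216.0.0.0/6 (H4) depth=6
  + 216.145.118.0/24 (H0) depth=24
  ? 216.145.118.4  path d0:H4→d1:-→d2:-→d3:-→d4:-→d5:-→d6:H4→d7:-→d8:-→d9:-→d10:-→d11:-→d12:-→d13:-→d14:-→d15:-→d16:-→d17:-→d18:-→d19:-→d20:-→d21:-→d22:-→d23:-→d24:H0  best=H0
  + 26.96.26.142/32 (H0) depth=32
  ? 216.145.118.214  path d0:H4→d1:-→d2:-→d3:-→d4:-→d5:-→d6:H4→d7:-→d8:-→d9:-→d10:-→d11:-→d12:-→d13:-→d14:-→d15:-→d16:-→d17:-→d18:-→d19:-→d20:-→d21:-→d22:-→d23:-→d24:H0→d25:-→d26:-→d27:-→d28:H0  best=H0
  ? 26.96.26.142  path d0:H4→d1:-→d2:-→d3:-→d4:-→d5:-→d6:-→d7:-→d8:-→d9:-→d10:-→d11:-→d12:-→d13:-→d14:-→d15:-→d16:-→d17:-→d18:-→d19:-→d20:-→d21:-→d22:-→d23:-→d24:H2→d25:-→d26:-→d27:-→d28:-→d29:-→d30:-→d31:-→d32:H0  best=H0
  + 26.96.26.128/28 (H3) depth=28
  + 26.96.26.0/24 (H2) depth=24
  + 0.0.0.0/0 (H4) depth=0
  ? 26.96.26.5  path d0:H4→d1:-→d2:-→d3:-→d4:-→d5:-→d6:-→d7:-→d8:-→d9:-→d10:-→d11:-→d12:-→d13:-→d14:-→d15:-→d16:-→d17:-→d18:-→d19:-→d20:-→d21:-→d22:-→d23:-→d24:H2  best=H2
  ? 216.145.118.216  path d0:H4→d1:-→d2:-→d3:-→d4:-→d5:-→d6:H4→d7:-→d8:-→d9:-→d10:-→d11:-→d12:-→d13:-→d14:-→d15:-→d16:-→d17:-→d18:-→d19:-→d20:-→d21:-→d22:-→d23:-→d24:H0→d25:-→d26:-→d27:-→d28:H0→d29:H1  best=H1
  ? 76.91.129.242  path d0:H4→d1:-  best=H4
  del 26.96.26.128/28 (clear depth 28)
  ? 216.4.135.220  path d0:H4→d1:-→d2:-→d3:-→d4:-→d5:-→d6:H4→d7:-→d8:-  best=H4
  ? 216.145.118.221  path d0:H4→d1:-→d2:-→d3:-→d4:-→d5:-→d6:H4→d7:-→d8:-→d9:-→d10:-→d11:-→d12:-→d13:-→d14:-→d15:-→d16:-→d17:-→d18:-→d19:-→d20:-→d21:-→d22:-→d23:-→d24:H0→d25:-→d26:-→d27:-→d28:H0→d29:H1  best=H1
  ? 216.145.118.6  path d0:H4→d1:-→d2:-→d3:-→d4:-→d5:-→d6:H4→d7:-→d8:-→d9:-→d10:-→d11:-→d12:-→d13:-→d14:-→d15:-→d16:-→d17:-→d18:-→d19:-→d20:-→d21:-→d22:-→d23:-→d24:H0  best=H0
  ? 216.145.118.1  path d0:H4→d1:-→d2:-→d3:-→d4:-→d5:-→d6:H4→d7:-→d8:-→d9:-→d10:-→d11:-→d12:-→d13:-→d14:-→d15:-→d16:-→d17:-→d18:-→d19:-→d20:-→d21:-→d22:-→d23:-→d24:H0  best=H0
  + 216.0.0.0/8 (H2) depth=8
  del 26.96.26.142/32 (clear depth 32)
  + 216.0.0.0/8 (H0) depth=8
  + 216.144.0.0/12 (H3) depth=12
  del 216.0.0.0/8 (clear depth 8)
  ? 216.145.118.0  path d0:H4→d1:-→d2:-→d3:-→d4:-→d5:-→d6:H4→d7:-→d8:-→d9:-→d10:-→d11:-→d12:H3→d13:-→d14:-→d15:-→d16:-→d17:-→d18:-→d19:-→d20:-→d21:-→d22:-→d23:-→d24:H0  best=H0
  + 26.96.24.0/21 (H3) depth=21
  + 0.0.0.0/0 (H4) depth=0

== LOOKUPS ==
["H2","H0","H4","H0","H0","H0","H2","H1","H4","H4","H1","H0","H0","H0"]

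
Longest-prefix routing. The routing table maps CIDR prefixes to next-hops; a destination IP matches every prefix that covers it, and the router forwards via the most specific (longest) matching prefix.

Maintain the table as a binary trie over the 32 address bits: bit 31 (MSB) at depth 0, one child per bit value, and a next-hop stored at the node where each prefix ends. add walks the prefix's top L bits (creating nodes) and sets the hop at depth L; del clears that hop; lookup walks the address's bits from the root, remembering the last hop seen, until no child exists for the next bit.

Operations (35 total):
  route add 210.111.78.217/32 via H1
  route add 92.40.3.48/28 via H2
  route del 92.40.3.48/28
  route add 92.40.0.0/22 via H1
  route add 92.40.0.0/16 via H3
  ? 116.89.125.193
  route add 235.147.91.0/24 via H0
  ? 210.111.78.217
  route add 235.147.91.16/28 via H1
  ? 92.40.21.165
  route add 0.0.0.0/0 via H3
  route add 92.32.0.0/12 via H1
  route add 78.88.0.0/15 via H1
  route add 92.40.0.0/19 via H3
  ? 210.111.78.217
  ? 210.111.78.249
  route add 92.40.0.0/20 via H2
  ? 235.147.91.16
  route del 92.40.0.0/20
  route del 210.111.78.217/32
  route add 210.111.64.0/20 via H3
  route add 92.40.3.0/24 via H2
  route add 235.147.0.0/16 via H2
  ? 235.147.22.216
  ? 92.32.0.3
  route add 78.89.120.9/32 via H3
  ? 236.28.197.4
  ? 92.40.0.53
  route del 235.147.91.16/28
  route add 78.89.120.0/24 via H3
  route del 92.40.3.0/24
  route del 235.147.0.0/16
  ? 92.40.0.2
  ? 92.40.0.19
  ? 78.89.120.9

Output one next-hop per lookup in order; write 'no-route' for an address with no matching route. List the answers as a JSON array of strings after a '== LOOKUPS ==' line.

Trace:
  + 210.111.78.217/32 (H1) depth=32
  + 92.40.3.48/28 (H2) depth=28
  - 92.40.3.48/28 clear@28
  + 92.40.0.0/22 (H1) depth=22
  + 92.40.0.0/16 (H3) depth=16
  ? 116.89.125.193  path d0:-→d1:-→d2:-  best=no-route
  + 235.147.91.0/24 (H0) depth=24
  ? 210.111.78.217  path d0:-→d1:-→d2:-→d3:-→d4:-→d5:-→d6:-→d7:-→d8:-→d9:-→d10:-→d11:-→d12:-→d13:-→d14:-→d15:-→d16:-→d17:-→d18:-→d19:-→d20:-→d21:-→d22:-→d23:-→d24:-→d25:-→d26:-→d27:-→d28:-→d29:-→d30:-→d31:-→d32:H1  best=H1
  + 235.147.91.16/28 (H1) depth=28
  ? 92.40.21.165  path d0:-→d1:-→d2:-→d3:-→d4:-→d5:-→d6:-→d7:-→d8:-→d9:-→d10:-→d11:-→d12:-→d13:-→d14:-→d15:-→d16:H3→d17:-→d18:-→d19:-  best=H3
  + 0.0.0.0/0 (H3) depth=0
  + 92.32.0.0/12 (H1) depth=12
  + 78.88.0.0/15 (H1) depth=15
  + 92.40.0.0/19 (H3) depth=19
  ? 210.111.78.217  path d0:H3→d1:-→d2:-→d3:-→d4:-→d5:-→d6:-→d7:-→d8:-→d9:-→d10:-→d11:-→d12:-→d13:-→d14:-→d15:-→d16:-→d17:-→d18:-→d19:-→d20:-→d21:-→d22:-→d23:-→d24:-→d25:-→d26:-→d27:-→d28:-→d29:-→d30:-→d31:-→d32:H1  best=H1
  ? 210.111.78.249  path d0:H3→d1:-→d2:-→d3:-→d4:-→d5:-→d6:-→d7:-→d8:-→d9:-→d10:-→d11:-→d12:-→d13:-→d14:-→d15:-→d16:-→d17:-→d18:-→d19:-→d20:-→d21:-→d22:-→d23:-→d24:-→d25:-→d26:-  best=H3
  + 92.40.0.0/20 (H2) depth=20
  ? 235.147.91.16  path d0:H3→d1:-→d2:-→d3:-→d4:-→d5:-→d6:-→d7:-→d8:-→d9:-→d10:-→d11:-→d12:-→d13:-→d14:-→d15:-→d16:-→d17:-→d18:-→d19:-→d20:-→d21:-→d22:-→d23:-→d24:H0→d25:-→d26:-→d27:-→d28:H1  best=H1
  - 92.40.0.0/20 clear@20
  - 210.111.78.217/32 clear@32
  + 210.111.64.0/20 (H3) depth=20
  + 92.40.3.0/24 (H2) depth=24
  + 235.147.0.0/16 (H2) depth=16
  ? 235.147.22.216  path d0:H3→d1:-→d2:-→d3:-→d4:-→d5:-→d6:-→d7:-→d8:-→d9:-→d10:-→d11:-→d12:-→d13:-→d14:-→d15:-→d16:H2→d17:-  best=H2
  ? 92.32.0.3  path d0:H3→d1:-→d2:-→d3:-→d4:-→d5:-→d6:-→d7:-→d8:-→d9:-→d10:-→d11:-→d12:H1  best=H1
  + 78.89.120.9/32 (H3) depth=32
  ? 236.28.197.4  path d0:H3→d1:-→d2:-→d3:-→d4:-→d5:-  best=H3
  ? 92.40.0.53  path d0:H3→d1:-→d2:-→d3:-→d4:-→d5:-→d6:-→d7:-→d8:-→d9:-→d10:-→d11:-→d12:H1→d13:-→d14:-→d15:-→d16:H3→d17:-→d18:-→d19:H3→d20:-→d21:-→d22:H1  best=H1
  - 235.147.91.16/28 clear@28
  + 78.89.120.0/24 (H3) depth=24
  - 92.40.3.0/24 clear@24
  - 235.147.0.0/16 clear@16
  ? 92.40.0.2  path d0:H3→d1:-→d2:-→d3:-→d4:-→d5:-→d6:-→d7:-→d8:-→d9:-→d10:-→d11:-→d12:H1→d13:-→d14:-→d15:-→d16:H3→d17:-→d18:-→d19:H3→d20:-→d21:-→d22:H1  best=H1
  ? 92.40.0.19  path d0:H3→d1:-→d2:-→d3:-→d4:-→d5:-→d6:-→d7:-→d8:-→d9:-→d10:-→d11:-→d12:H1→d13:-→d14:-→d15:-→d16:H3→d17:-→d18:-→d19:H3→d20:-→d21:-→d22:H1  best=H1
  ? 78.89.120.9  path d0:H3→d1:-→d2:-→d3:-→d4:-→d5:-→d6:-→d7:-→d8:-→d9:-→d10:-→d11:-→d12:-→d13:-→d14:-→d15:H1→d16:-→d17:-→d18:-→d19:-→d20:-→d21:-→d22:-→d23:-→d24:H3→d25:-→d26:-→d27:-→d28:-→d29:-→d30:-→d31:-→d32:H3  best=H3

== LOOKUPS ==
["no-route","H1","H3","H1","H3","H1","H2","H1","H3","H1","H1","H1","H3"]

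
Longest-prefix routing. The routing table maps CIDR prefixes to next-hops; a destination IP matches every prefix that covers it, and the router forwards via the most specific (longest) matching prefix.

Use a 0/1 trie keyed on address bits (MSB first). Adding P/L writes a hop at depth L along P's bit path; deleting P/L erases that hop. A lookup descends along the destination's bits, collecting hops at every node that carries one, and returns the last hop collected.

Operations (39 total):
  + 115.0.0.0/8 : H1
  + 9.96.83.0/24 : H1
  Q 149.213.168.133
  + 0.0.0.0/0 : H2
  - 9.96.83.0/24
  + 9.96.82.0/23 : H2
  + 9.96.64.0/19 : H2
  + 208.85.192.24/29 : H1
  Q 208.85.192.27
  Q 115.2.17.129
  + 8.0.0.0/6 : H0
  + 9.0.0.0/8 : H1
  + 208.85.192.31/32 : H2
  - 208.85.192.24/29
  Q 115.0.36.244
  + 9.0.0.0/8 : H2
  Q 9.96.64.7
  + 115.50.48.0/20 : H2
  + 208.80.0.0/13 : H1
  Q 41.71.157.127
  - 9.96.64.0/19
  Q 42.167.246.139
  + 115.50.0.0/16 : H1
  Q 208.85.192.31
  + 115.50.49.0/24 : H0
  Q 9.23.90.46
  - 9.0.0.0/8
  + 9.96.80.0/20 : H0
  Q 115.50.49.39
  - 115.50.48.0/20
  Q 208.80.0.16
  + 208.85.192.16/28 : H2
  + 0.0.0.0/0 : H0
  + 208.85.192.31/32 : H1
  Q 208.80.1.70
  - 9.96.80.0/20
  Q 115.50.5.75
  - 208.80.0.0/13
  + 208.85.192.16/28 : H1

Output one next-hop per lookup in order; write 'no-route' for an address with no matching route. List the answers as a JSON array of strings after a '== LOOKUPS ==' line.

Process each operation:
  + 115.0.0.0/8 (H1) depth=8
  + 9.96.83.0/24 (H1) depth=24
  lookup 149.213.168.133: bits ε walk d0:- -> no-route
  + 0.0.0.0/0 (H2) depth=0
  - 9.96.83.0/24 clear@24
  + 9.96.82.0/23 (H2) depth=23
  + 9.96.64.0/19 (H2) depth=19
  + 208.85.192.24/29 (H1) depth=29
  lookup 208.85.192.27: bits 11010000010101011100000000011 walk d0:H2→d1:-→d2:-→d3:-→d4:-→d5:-→d6:-→d7:-→d8:-→d9:-→d10:-→d11:-→d12:-→d13:-→d14:-→d15:-→d16:-→d17:-→d18:-→d19:-→d20:-→d21:-→d22:-→d23:-→d24:-→d25:-→d26:-→d27:-→d28:-→d29:H1 -> H1
  lookup 115.2.17.129: bits 01110011 walk d0:H2→d1:-→d2:-→d3:-→d4:-→d5:-→d6:-→d7:-→d8:H1 -> H1
  + 8.0.0.0/6 (H0) depth=6
  + 9.0.0.0/8 (H1) depth=8
  + 208.85.192.31/32 (H2) depth=32
  - 208.85.192.24/29 clear@29
  lookup 115.0.36.244: bits 01110011 walk d0:H2→d1:-→d2:-→d3:-→d4:-→d5:-→d6:-→d7:-→d8:H1 -> H1
  + 9.0.0.0/8 (H2) depth=8
  lookup 9.96.64.7: bits 0000100101100000010 walk d0:H2→d1:-→d2:-→d3:-→d4:-→d5:-→d6:H0→d7:-→d8:H2→d9:-→d10:-→d11:-→d12:-→d13:-→d14:-→d15:-→d16:-→d17:-→d18:-→d19:H2 -> H2
  + 115.50.48.0/20 (H2) depth=20
  + 208.80.0.0/13 (H1) depth=13
  lookup 41.71.157.127: bits 00 walk d0:H2→d1:-→d2:- -> H2
  - 9.96.64.0/19 clear@19
  lookup 42.167.246.139: bits 00 walk d0:H2→d1:-→d2:- -> H2
  + 115.50.0.0/16 (H1) depth=16
  lookup 208.85.192.31: bits 11010000010101011100000000011111 walk d0:H2→d1:-→d2:-→d3:-→d4:-→d5:-→d6:-→d7:-→d8:-→d9:-→d10:-→d11:-→d12:-→d13:H1→d14:-→d15:-→d16:-→d17:-→d18:-→d19:-→d20:-→d21:-→d22:-→d23:-→d24:-→d25:-→d26:-→d27:-→d28:-→d29:-→d30:-→d31:-→d32:H2 -> H2
  + 115.50.49.0/24 (H0) depth=24
  lookup 9.23.90.46: bits 000010010 walk d0:H2→d1:-→d2:-→d3:-→d4:-→d5:-→d6:H0→d7:-→d8:H2→d9:- -> H2
  - 9.0.0.0/8 clear@8
  + 9.96.80.0/20 (H0) depth=20
  lookup 115.50.49.39: bits 011100110011001000110001 walk d0:H2→d1:-→d2:-→d3:-→d4:-→d5:-→d6:-→d7:-→d8:H1→d9:-→d10:-→d11:-→d12:-→d13:-→d14:-→d15:-→d16:H1→d17:-→d18:-→d19:-→d20:H2→d21:-→d22:-→d23:-→d24:H0 -> H0
  - 115.50.48.0/20 clear@20
  lookup 208.80.0.16: bits 1101000001010 walk d0:H2→d1:-→d2:-→d3:-→d4:-→d5:-→d6:-→d7:-→d8:-→d9:-→d10:-→d11:-→d12:-→d13:H1 -> H1
  + 208.85.192.16/28 (H2) depth=28
  + 0.0.0.0/0 (H0) depth=0
  + 208.85.192.31/32 (H1) depth=32
  lookup 208.80.1.70: bits 1101000001010 walk d0:H0→d1:-→d2:-→d3:-→d4:-→d5:-→d6:-→d7:-→d8:-→d9:-→d10:-→d11:-→d12:-→d13:H1 -> H1
  - 9.96.80.0/20 clear@20
  lookup 115.50.5.75: bits 011100110011001000 walk d0:H0→d1:-→d2:-→d3:-→d4:-→d5:-→d6:-→d7:-→d8:H1→d9:-→d10:-→d11:-→d12:-→d13:-→d14:-→d15:-→d16:H1→d17:-→d18:- -> H1
  - 208.80.0.0/13 clear@13
  + 208.85.192.16/28 (H1) depth=28

== LOOKUPS ==
["no-route","H1","H1","H1","H2","H2","H2","H2","H2","H0","H1","H1","H1"]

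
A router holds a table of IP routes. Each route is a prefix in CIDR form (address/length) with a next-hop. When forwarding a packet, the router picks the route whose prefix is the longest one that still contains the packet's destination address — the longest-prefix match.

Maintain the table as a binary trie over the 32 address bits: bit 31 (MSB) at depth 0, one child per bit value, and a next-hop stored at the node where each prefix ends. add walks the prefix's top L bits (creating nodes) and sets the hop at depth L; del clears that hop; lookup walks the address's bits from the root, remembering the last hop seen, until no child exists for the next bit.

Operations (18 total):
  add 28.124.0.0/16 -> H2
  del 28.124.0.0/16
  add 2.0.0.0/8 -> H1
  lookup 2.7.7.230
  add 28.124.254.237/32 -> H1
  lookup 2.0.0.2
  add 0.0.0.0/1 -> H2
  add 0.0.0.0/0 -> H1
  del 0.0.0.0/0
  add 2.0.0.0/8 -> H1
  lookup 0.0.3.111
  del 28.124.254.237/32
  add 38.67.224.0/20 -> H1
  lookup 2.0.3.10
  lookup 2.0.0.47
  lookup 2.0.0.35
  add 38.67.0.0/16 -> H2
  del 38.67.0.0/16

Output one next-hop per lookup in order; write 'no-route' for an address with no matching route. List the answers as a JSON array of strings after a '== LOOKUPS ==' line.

Trace:
  add 28.124.0.0/16 -> H2 at depth 16
  del 28.124.0.0/16 (clear depth 16)
  add 2.0.0.0/8 -> H1 at depth 8
  ? 2.7.7.230  path d0:-→d1:-→d2:-→d3:-→d4:-→d5:-→d6:-→d7:-→d8:H1  best=H1
  add 28.124.254.237/32 -> H1 at depth 32
  ? 2.0.0.2  path d0:-→d1:-→d2:-→d3:-→d4:-→d5:-→d6:-→d7:-→d8:H1  best=H1
  add 0.0.0.0/1 -> H2 at depth 1
  add 0.0.0.0/0 -> H1 at depth 0
  del 0.0.0.0/0 (clear depth 0)
  add 2.0.0.0/8 -> H1 at depth 8
  ? 0.0.3.111  path d0:-→d1:H2→d2:-→d3:-→d4:-→d5:-→d6:-  best=H2
  del 28.124.254.237/32 (clear depth 32)
  add 38.67.224.0/20 -> H1 at depth 20
  ? 2.0.3.10  path d0:-→d1:H2→d2:-→d3:-→d4:-→d5:-→d6:-→d7:-→d8:H1  best=H1
  ? 2.0.0.47  path d0:-→d1:H2→d2:-→d3:-→d4:-→d5:-→d6:-→d7:-→d8:H1  best=H1
  ? 2.0.0.35  path d0:-→d1:H2→d2:-→d3:-→d4:-→d5:-→d6:-→d7:-→d8:H1  best=H1
  add 38.67.0.0/16 -> H2 at depth 16
  del 38.67.0.0/16 (clear depth 16)

== LOOKUPS ==
["H1","H1","H2","H1","H1","H1"]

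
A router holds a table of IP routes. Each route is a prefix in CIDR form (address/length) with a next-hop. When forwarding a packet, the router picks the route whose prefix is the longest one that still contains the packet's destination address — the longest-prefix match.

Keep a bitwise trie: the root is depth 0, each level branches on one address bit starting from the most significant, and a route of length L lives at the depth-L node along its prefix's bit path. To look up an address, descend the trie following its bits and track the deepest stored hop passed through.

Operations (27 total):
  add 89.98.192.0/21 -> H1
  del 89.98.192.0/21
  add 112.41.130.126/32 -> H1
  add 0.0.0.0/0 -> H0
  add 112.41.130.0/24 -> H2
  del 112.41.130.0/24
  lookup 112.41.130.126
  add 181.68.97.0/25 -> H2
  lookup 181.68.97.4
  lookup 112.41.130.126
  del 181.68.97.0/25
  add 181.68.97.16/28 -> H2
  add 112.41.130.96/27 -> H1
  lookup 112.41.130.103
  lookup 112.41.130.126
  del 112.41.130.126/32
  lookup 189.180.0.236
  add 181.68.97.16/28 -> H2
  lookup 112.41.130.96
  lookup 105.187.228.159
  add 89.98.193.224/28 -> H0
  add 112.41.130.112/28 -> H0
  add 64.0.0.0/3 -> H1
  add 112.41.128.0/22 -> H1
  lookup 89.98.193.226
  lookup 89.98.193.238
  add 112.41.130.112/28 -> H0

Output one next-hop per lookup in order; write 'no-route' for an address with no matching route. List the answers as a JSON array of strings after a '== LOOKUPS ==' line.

Process each operation:
  add 89.98.192.0/21 -> H1 at depth 21
  - 89.98.192.0/21 clear@21
  add 112.41.130.126/32 -> H1 at depth 32
  add 0.0.0.0/0 -> H0 at depth 0
  add 112.41.130.0/24 -> H2 at depth 24
  - 112.41.130.0/24 clear@24
  Q 112.41.130.126: descend 01110000001010011000001001111110 ; hops seen [H0,H1] ; pick H1
  add 181.68.97.0/25 -> H2 at depth 25
  Q 181.68.97.4: descend 1011010101000100011000010 ; hops seen [H0,H2] ; pick H2
  Q 112.41.130.126: descend 01110000001010011000001001111110 ; hops seen [H0,H1] ; pick H1
  - 181.68.97.0/25 clear@25
  add 181.68.97.16/28 -> H2 at depth 28
  add 112.41.130.96/27 -> H1 at depth 27
  Q 112.41.130.103: descend 011100000010100110000010011 ; hops seen [H0,H1] ; pick H1
  Q 112.41.130.126: descend 01110000001010011000001001111110 ; hops seen [H0,H1,H1] ; pick H1
  - 112.41.130.126/32 clear@32
  Q 189.180.0.236: descend 1011 ; hops seen [H0] ; pick H0
  add 181.68.97.16/28 -> H2 at depth 28
  Q 112.41.130.96: descend 011100000010100110000010011 ; hops seen [H0,H1] ; pick H1
  Q 105.187.228.159: descend 011 ; hops seen [H0] ; pick H0
  add 89.98.193.224/28 -> H0 at depth 28
  add 112.41.130.112/28 -> H0 at depth 28
  add 64.0.0.0/3 -> H1 at depth 3
  add 112.41.128.0/22 -> H1 at depth 22
  Q 89.98.193.226: descend 0101100101100010110000011110 ; hops seen [H0,H1,H0] ; pick H0
  Q 89.98.193.238: descend 0101100101100010110000011110 ; hops seen [H0,H1,H0] ; pick H0
  add 112.41.130.112/28 -> H0 at depth 28

== LOOKUPS ==
["H1","H2","H1","H1","H1","H0","H1","H0","H0","H0"]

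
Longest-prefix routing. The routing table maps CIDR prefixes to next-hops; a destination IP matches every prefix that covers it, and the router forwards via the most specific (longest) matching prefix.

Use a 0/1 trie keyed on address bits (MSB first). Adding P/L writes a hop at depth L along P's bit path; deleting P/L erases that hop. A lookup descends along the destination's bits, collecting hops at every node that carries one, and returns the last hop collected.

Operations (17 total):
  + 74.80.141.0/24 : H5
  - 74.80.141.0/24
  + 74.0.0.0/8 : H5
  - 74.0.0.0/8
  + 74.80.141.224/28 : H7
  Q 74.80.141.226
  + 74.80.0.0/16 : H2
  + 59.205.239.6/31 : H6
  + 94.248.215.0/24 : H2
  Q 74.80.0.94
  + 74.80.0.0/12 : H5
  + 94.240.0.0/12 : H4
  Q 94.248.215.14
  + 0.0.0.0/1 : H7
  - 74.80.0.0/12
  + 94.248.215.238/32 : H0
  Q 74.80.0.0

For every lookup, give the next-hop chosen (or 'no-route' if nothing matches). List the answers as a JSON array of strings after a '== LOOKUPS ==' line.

Apply in order:
  + 74.80.141.0/24 (H5) depth=24
  del 74.80.141.0/24 (clear depth 24)
  + 74.0.0.0/8 (H5) depth=8
  del 74.0.0.0/8 (clear depth 8)
  + 74.80.141.224/28 (H7) depth=28
  ? 74.80.141.226  path d0:-→d1:-→d2:-→d3:-→d4:-→d5:-→d6:-→d7:-→d8:-→d9:-→d10:-→d11:-→d12:-→d13:-→d14:-→d15:-→d16:-→d17:-→d18:-→d19:-→d20:-→d21:-→d22:-→d23:-→d24:-→d25:-→d26:-→d27:-→d28:H7  best=H7
  + 74.80.0.0/16 (H2) depth=16
  + 59.205.239.6/31 (H6) depth=31
  + 94.248.215.0/24 (H2) depth=24
  ? 74.80.0.94  path d0:-→d1:-→d2:-→d3:-→d4:-→d5:-→d6:-→d7:-→d8:-→d9:-→d10:-→d11:-→d12:-→d13:-→d14:-→d15:-→d16:H2  best=H2
  + 74.80.0.0/12 (H5) depth=12
  + 94.240.0.0/12 (H4) depth=12
  ? 94.248.215.14  path d0:-→d1:-→d2:-→d3:-→d4:-→d5:-→d6:-→d7:-→d8:-→d9:-→d10:-→d11:-→d12:H4→d13:-→d14:-→d15:-→d16:-→d17:-→d18:-→d19:-→d20:-→d21:-→d22:-→d23:-→d24:H2  best=H2
  + 0.0.0.0/1 (H7) depth=1
  del 74.80.0.0/12 (clear depth 12)
  + 94.248.215.238/32 (H0) depth=32
  ? 74.80.0.0  path d0:-→d1:H7→d2:-→d3:-→d4:-→d5:-→d6:-→d7:-→d8:-→d9:-→d10:-→d11:-→d12:-→d13:-→d14:-→d15:-→d16:H2  best=H2

== LOOKUPS ==
["H7","H2","H2","H2"]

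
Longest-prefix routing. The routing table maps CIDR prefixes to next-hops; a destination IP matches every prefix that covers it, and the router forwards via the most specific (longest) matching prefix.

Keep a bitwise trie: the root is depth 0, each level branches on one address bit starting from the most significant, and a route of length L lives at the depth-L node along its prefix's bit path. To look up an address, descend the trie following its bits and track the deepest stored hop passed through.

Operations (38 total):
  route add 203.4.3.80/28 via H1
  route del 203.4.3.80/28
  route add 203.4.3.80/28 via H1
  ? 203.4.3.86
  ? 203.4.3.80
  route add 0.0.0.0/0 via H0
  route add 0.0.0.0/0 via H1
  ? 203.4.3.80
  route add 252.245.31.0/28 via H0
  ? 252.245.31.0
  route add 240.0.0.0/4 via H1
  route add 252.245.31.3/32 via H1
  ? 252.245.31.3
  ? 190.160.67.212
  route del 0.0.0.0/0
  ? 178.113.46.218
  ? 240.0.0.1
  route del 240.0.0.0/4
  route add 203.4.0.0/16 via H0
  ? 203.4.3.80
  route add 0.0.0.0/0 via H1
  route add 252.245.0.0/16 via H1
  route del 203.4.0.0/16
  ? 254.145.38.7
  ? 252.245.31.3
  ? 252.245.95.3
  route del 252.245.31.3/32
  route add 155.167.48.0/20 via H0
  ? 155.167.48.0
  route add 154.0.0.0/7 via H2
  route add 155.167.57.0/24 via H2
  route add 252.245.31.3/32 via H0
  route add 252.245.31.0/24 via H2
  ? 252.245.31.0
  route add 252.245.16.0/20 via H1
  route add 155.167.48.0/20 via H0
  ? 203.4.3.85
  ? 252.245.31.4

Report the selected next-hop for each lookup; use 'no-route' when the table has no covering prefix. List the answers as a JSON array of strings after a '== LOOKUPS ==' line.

Process each operation:
  add 203.4.3.80/28 -> H1 at depth 28
  - 203.4.3.80/28 clear@28
  add 203.4.3.80/28 -> H1 at depth 28
  lookup 203.4.3.86: bits 1100101100000100000000110101 walk d0:-→d1:-→d2:-→d3:-→d4:-→d5:-→d6:-→d7:-→d8:-→d9:-→d10:-→d11:-→d12:-→d13:-→d14:-→d15:-→d16:-→d17:-→d18:-→d19:-→d20:-→d21:-→d22:-→d23:-→d24:-→d25:-→d26:-→d27:-→d28:H1 -> H1
  lookup 203.4.3.80: bits 1100101100000100000000110101 walk d0:-→d1:-→d2:-→d3:-→d4:-→d5:-→d6:-→d7:-→d8:-→d9:-→d10:-→d11:-→d12:-→d13:-→d14:-→d15:-→d16:-→d17:-→d18:-→d19:-→d20:-→d21:-→d22:-→d23:-→d24:-→d25:-→d26:-→d27:-→d28:H1 -> H1
  add 0.0.0.0/0 -> H0 at depth 0
  add 0.0.0.0/0 -> H1 at depth 0
  lookup 203.4.3.80: bits 1100101100000100000000110101 walk d0:H1→d1:-→d2:-→d3:-→d4:-→d5:-→d6:-→d7:-→d8:-→d9:-→d10:-→d11:-→d12:-→d13:-→d14:-→d15:-→d16:-→d17:-→d18:-→d19:-→d20:-→d21:-→d22:-→d23:-→d24:-→d25:-→d26:-→d27:-→d28:H1 -> H1
  add 252.245.31.0/28 -> H0 at depth 28
  lookup 252.245.31.0: bits 1111110011110101000111110000 walk d0:H1→d1:-→d2:-→d3:-→d4:-→d5:-→d6:-→d7:-→d8:-→d9:-→d10:-→d11:-→d12:-→d13:-→d14:-→d15:-→d16:-→d17:-→d18:-→d19:-→d20:-→d21:-→d22:-→d23:-→d24:-→d25:-→d26:-→d27:-→d28:H0 -> H0
  add 240.0.0.0/4 -> H1 at depth 4
  add 252.245.31.3/32 -> H1 at depth 32
  lookup 252.245.31.3: bits 11111100111101010001111100000011 walk d0:H1→d1:-→d2:-→d3:-→d4:H1→d5:-→d6:-→d7:-→d8:-→d9:-→d10:-→d11:-→d12:-→d13:-→d14:-→d15:-→d16:-→d17:-→d18:-→d19:-→d20:-→d21:-→d22:-→d23:-→d24:-→d25:-→d26:-→d27:-→d28:H0→d29:-→d30:-→d31:-→d32:H1 -> H1
  lookup 190.160.67.212: bits 1 walk d0:H1→d1:- -> H1
  - 0.0.0.0/0 clear@0
  lookup 178.113.46.218: bits 1 walk d0:-→d1:- -> no-route
  lookup 240.0.0.1: bits 1111 walk d0:-→d1:-→d2:-→d3:-→d4:H1 -> H1
  - 240.0.0.0/4 clear@4
  add 203.4.0.0/16 -> H0 at depth 16
  lookup 203.4.3.80: bits 1100101100000100000000110101 walk d0:-→d1:-→d2:-→d3:-→d4:-→d5:-→d6:-→d7:-→d8:-→d9:-→d10:-→d11:-→d12:-→d13:-→d14:-→d15:-→d16:H0→d17:-→d18:-→d19:-→d20:-→d21:-→d22:-→d23:-→d24:-→d25:-→d26:-→d27:-→d28:H1 -> H1
  add 0.0.0.0/0 -> H1 at depth 0
  add 252.245.0.0/16 -> H1 at depth 16
  - 203.4.0.0/16 clear@16
  lookup 254.145.38.7: bits 111111 walk d0:H1→d1:-→d2:-→d3:-→d4:-→d5:-→d6:- -> H1
  lookup 252.245.31.3: bits 11111100111101010001111100000011 walk d0:H1→d1:-→d2:-→d3:-→d4:-→d5:-→d6:-→d7:-→d8:-→d9:-→d10:-→d11:-→d12:-→d13:-→d14:-→d15:-→d16:H1→d17:-→d18:-→d19:-→d20:-→d21:-→d22:-→d23:-→d24:-→d25:-→d26:-→d27:-→d28:H0→d29:-→d30:-→d31:-→d32:H1 -> H1
  lookup 252.245.95.3: bits 11111100111101010 walk d0:H1→d1:-→d2:-→d3:-→d4:-→d5:-→d6:-→d7:-→d8:-→d9:-→d10:-→d11:-→d12:-→d13:-→d14:-→d15:-→d16:H1→d17:- -> H1
  - 252.245.31.3/32 clear@32
  add 155.167.48.0/20 -> H0 at depth 20
  lookup 155.167.48.0: bits 10011011101001110011 walk d0:H1→d1:-→d2:-→d3:-→d4:-→d5:-→d6:-→d7:-→d8:-→d9:-→d10:-→d11:-→d12:-→d13:-→d14:-→d15:-→d16:-→d17:-→d18:-→d19:-→d20:H0 -> H0
  add 154.0.0.0/7 -> H2 at depth 7
  add 155.167.57.0/24 -> H2 at depth 24
  add 252.245.31.3/32 -> H0 at depth 32
  add 252.245.31.0/24 -> H2 at depth 24
  lookup 252.245.31.0: bits 111111001111010100011111000000 walk d0:H1→d1:-→d2:-→d3:-→d4:-→d5:-→d6:-→d7:-→d8:-→d9:-→d10:-→d11:-→d12:-→d13:-→d14:-→d15:-→d16:H1→d17:-→d18:-→d19:-→d20:-→d21:-→d22:-→d23:-→d24:H2→d25:-→d26:-→d27:-→d28:H0→d29:-→d30:- -> H0
  add 252.245.16.0/20 -> H1 at depth 20
  add 155.167.48.0/20 -> H0 at depth 20
  lookup 203.4.3.85: bits 1100101100000100000000110101 walk d0:H1→d1:-→d2:-→d3:-→d4:-→d5:-→d6:-→d7:-→d8:-→d9:-→d10:-→d11:-→d12:-→d13:-→d14:-→d15:-→d16:-→d17:-→d18:-→d19:-→d20:-→d21:-→d22:-→d23:-→d24:-→d25:-→d26:-→d27:-→d28:H1 -> H1
  lookup 252.245.31.4: bits 11111100111101010001111100000 walk d0:H1→d1:-→d2:-→d3:-→d4:-→d5:-→d6:-→d7:-→d8:-→d9:-→d10:-→d11:-→d12:-→d13:-→d14:-→d15:-→d16:H1→d17:-→d18:-→d19:-→d20:H1→d21:-→d22:-→d23:-→d24:H2→d25:-→d26:-→d27:-→d28:H0→d29:- -> H0

== LOOKUPS ==
["H1","H1","H1","H0","H1","H1","no-route","H1","H1","H1","H1","H1","H0","H0","H1","H0"]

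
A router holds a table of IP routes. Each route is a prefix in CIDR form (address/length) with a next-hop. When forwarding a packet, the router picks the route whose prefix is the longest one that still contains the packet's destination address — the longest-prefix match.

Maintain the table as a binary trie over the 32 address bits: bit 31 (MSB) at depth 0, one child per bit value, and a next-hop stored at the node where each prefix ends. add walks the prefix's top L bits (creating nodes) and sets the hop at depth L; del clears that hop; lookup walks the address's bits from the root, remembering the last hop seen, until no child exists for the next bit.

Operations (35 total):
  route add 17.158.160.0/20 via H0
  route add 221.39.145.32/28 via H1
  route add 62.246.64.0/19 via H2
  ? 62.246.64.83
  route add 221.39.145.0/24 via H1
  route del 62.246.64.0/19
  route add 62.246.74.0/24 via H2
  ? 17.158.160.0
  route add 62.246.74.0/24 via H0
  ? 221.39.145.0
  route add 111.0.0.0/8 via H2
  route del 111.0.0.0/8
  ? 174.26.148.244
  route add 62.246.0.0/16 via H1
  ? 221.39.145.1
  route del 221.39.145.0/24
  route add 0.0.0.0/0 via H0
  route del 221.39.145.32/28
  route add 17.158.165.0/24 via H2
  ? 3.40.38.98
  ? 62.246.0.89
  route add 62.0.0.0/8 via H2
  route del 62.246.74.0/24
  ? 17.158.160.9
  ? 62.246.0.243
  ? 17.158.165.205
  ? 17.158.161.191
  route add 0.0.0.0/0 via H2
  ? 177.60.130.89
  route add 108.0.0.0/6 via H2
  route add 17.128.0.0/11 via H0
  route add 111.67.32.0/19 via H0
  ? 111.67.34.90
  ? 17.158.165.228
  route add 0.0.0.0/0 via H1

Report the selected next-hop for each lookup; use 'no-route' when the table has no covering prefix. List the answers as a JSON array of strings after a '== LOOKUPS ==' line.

Process each operation:
  add 17.158.160.0/20 -> H0 at depth 20
  add 221.39.145.32/28 -> H1 at depth 28
  add 62.246.64.0/19 -> H2 at depth 19
  Q 62.246.64.83: descend 0011111011110110010 ; hops seen [H2] ; pick H2
  add 221.39.145.0/24 -> H1 at depth 24
  del 62.246.64.0/19 (clear depth 19)
  add 62.246.74.0/24 -> H2 at depth 24
  Q 17.158.160.0: descend 00010001100111101010 ; hops seen [H0] ; pick H0
  add 62.246.74.0/24 -> H0 at depth 24
  Q 221.39.145.0: descend 11011101001001111001000100 ; hops seen [H1] ; pick H1
  add 111.0.0.0/8 -> H2 at depth 8
  del 111.0.0.0/8 (clear depth 8)
  Q 174.26.148.244: descend 1 ; hops seen [∅] ; pick no-route
  add 62.246.0.0/16 -> H1 at depth 16
  Q 221.39.145.1: descend 11011101001001111001000100 ; hops seen [H1] ; pick H1
  del 221.39.145.0/24 (clear depth 24)
  add 0.0.0.0/0 -> H0 at depth 0
  del 221.39.145.32/28 (clear depth 28)
  add 17.158.165.0/24 -> H2 at depth 24
  Q 3.40.38.98: descend 000 ; hops seen [H0] ; pick H0
  Q 62.246.0.89: descend 00111110111101100 ; hops seen [H0,H1] ; pick H1
  add 62.0.0.0/8 -> H2 at depth 8
  del 62.246.74.0/24 (clear depth 24)
  Q 17.158.160.9: descend 000100011001111010100 ; hops seen [H0,H0] ; pick H0
  Q 62.246.0.243: descend 00111110111101100 ; hops seen [H0,H2,H1] ; pick H1
  Q 17.158.165.205: descend 000100011001111010100101 ; hops seen [H0,H0,H2] ; pick H2
  Q 17.158.161.191: descend 000100011001111010100 ; hops seen [H0,H0] ; pick H0
  add 0.0.0.0/0 -> H2 at depth 0
  Q 177.60.130.89: descend 1 ; hops seen [H2] ; pick H2
  add 108.0.0.0/6 -> H2 at depth 6
  add 17.128.0.0/11 -> H0 at depth 11
  add 111.67.32.0/19 -> H0 at depth 19
  Q 111.67.34.90: descend 0110111101000011001 ; hops seen [H2,H2,H0] ; pick H0
  Q 17.158.165.228: descend 000100011001111010100101 ; hops seen [H2,H0,H0,H2] ; pick H2
  add 0.0.0.0/0 -> H1 at depth 0

== LOOKUPS ==
["H2","H0","H1","no-route","H1","H0","H1","H0","H1","H2","H0","H2","H0","H2"]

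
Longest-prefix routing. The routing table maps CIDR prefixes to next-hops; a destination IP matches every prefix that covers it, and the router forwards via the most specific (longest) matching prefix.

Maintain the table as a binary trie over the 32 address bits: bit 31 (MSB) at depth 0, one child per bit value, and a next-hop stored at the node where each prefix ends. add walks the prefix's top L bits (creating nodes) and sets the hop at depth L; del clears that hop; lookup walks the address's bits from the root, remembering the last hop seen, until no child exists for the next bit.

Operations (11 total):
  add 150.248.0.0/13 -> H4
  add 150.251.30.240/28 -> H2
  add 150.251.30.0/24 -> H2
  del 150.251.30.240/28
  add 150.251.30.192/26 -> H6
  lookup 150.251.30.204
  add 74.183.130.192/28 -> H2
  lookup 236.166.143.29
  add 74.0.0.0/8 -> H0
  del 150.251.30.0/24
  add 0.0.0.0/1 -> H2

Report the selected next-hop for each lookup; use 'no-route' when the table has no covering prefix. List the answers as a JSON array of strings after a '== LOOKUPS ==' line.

Trace:
  + 150.248.0.0/13 (H4) depth=13
  + 150.251.30.240/28 (H2) depth=28
  + 150.251.30.0/24 (H2) depth=24
  del 150.251.30.240/28 (clear depth 28)
  + 150.251.30.192/26 (H6) depth=26
  lookup 150.251.30.204: bits 10010110111110110001111011 walk d0:-→d1:-→d2:-→d3:-→d4:-→d5:-→d6:-→d7:-→d8:-→d9:-→d10:-→d11:-→d12:-→d13:H4→d14:-→d15:-→d16:-→d17:-→d18:-→d19:-→d20:-→d21:-→d22:-→d23:-→d24:H2→d25:-→d26:H6 -> H6
  + 74.183.130.192/28 (H2) depth=28
  lookup 236.166.143.29: bits 1 walk d0:-→d1:- -> no-route
  + 74.0.0.0/8 (H0) depth=8
  del 150.251.30.0/24 (clear depth 24)
  + 0.0.0.0/1 (H2) depth=1

== LOOKUPS ==
["H6","no-route"]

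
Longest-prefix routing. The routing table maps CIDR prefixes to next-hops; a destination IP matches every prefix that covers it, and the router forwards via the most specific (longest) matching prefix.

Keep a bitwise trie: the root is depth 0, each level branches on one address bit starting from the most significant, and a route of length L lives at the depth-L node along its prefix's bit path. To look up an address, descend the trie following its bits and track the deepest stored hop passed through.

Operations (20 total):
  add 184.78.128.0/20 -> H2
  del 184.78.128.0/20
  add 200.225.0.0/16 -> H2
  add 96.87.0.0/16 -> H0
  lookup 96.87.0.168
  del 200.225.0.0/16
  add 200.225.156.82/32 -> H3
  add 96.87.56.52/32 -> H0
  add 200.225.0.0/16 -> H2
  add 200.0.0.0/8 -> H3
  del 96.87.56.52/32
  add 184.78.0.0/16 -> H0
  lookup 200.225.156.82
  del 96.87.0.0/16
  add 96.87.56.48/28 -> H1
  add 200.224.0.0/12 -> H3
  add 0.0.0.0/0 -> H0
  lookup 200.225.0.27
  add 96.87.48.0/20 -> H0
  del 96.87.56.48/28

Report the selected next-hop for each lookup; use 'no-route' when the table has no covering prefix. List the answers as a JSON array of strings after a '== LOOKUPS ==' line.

Process each operation:
  add 184.78.128.0/20 -> H2 at depth 20
  del 184.78.128.0/20 (clear depth 20)
  add 200.225.0.0/16 -> H2 at depth 16
  add 96.87.0.0/16 -> H0 at depth 16
  Q 96.87.0.168: descend 0110000001010111 ; hops seen [H0] ; pick H0
  del 200.225.0.0/16 (clear depth 16)
  add 200.225.156.82/32 -> H3 at depth 32
  add 96.87.56.52/32 -> H0 at depth 32
  add 200.225.0.0/16 -> H2 at depth 16
  add 200.0.0.0/8 -> H3 at depth 8
  del 96.87.56.52/32 (clear depth 32)
  add 184.78.0.0/16 -> H0 at depth 16
  Q 200.225.156.82: descend 11001000111000011001110001010010 ; hops seen [H3,H2,H3] ; pick H3
  del 96.87.0.0/16 (clear depth 16)
  add 96.87.56.48/28 -> H1 at depth 28
  add 200.224.0.0/12 -> H3 at depth 12
  add 0.0.0.0/0 -> H0 at depth 0
  Q 200.225.0.27: descend 1100100011100001 ; hops seen [H0,H3,H3,H2] ; pick H2
  add 96.87.48.0/20 -> H0 at depth 20
  del 96.87.56.48/28 (clear depth 28)

== LOOKUPS ==
["H0","H3","H2"]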